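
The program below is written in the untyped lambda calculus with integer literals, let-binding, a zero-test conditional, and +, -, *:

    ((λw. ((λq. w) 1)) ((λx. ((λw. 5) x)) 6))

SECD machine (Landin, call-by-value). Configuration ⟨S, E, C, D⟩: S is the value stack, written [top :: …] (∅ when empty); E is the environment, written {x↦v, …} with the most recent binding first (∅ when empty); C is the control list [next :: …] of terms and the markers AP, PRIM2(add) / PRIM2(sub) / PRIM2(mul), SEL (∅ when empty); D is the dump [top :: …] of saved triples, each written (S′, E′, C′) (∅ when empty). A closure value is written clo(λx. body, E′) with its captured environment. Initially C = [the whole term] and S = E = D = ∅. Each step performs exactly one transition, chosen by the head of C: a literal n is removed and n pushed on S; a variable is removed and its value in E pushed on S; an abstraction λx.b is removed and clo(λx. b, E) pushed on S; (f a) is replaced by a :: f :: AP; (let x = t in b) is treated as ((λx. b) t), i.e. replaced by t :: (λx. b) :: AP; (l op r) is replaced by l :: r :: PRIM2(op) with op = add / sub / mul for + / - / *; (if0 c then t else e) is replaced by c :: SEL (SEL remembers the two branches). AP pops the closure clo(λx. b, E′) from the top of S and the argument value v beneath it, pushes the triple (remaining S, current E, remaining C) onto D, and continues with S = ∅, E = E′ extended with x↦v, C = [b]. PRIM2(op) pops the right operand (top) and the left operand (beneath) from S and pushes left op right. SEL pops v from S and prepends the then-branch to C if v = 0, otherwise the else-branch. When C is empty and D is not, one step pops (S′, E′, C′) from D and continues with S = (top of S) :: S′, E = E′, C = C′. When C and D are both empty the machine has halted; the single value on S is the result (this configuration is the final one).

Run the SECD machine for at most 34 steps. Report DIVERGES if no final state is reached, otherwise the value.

[0] ⟨S=∅; E=∅; C=[((λw. ((λq. w) 1)) ((λx. ((λw. 5) x)) 6))]; D=∅⟩
[1] ⟨S=∅; E=∅; C=[((λx. ((λw. 5) x)) 6) :: (λw. ((λq. w) 1)) :: AP]; D=∅⟩
[2] ⟨S=∅; E=∅; C=[6 :: (λx. ((λw. 5) x)) :: AP :: (λw. ((λq. w) 1)) :: AP]; D=∅⟩
[3] ⟨S=[6]; E=∅; C=[(λx. ((λw. 5) x)) :: AP :: (λw. ((λq. w) 1)) :: AP]; D=∅⟩
[4] ⟨S=[clo(λx. ((λw. 5) x), ∅) :: 6]; E=∅; C=[AP :: (λw. ((λq. w) 1)) :: AP]; D=∅⟩
[5] ⟨S=∅; E={x↦6}; C=[((λw. 5) x)]; D=[(∅, ∅, [(λw. ((λq. w) 1)) :: AP])]⟩
[6] ⟨S=∅; E={x↦6}; C=[x :: (λw. 5) :: AP]; D=[(∅, ∅, [(λw. ((λq. w) 1)) :: AP])]⟩
[7] ⟨S=[6]; E={x↦6}; C=[(λw. 5) :: AP]; D=[(∅, ∅, [(λw. ((λq. w) 1)) :: AP])]⟩
[8] ⟨S=[clo(λw. 5, {x↦6}) :: 6]; E={x↦6}; C=[AP]; D=[(∅, ∅, [(λw. ((λq. w) 1)) :: AP])]⟩
[9] ⟨S=∅; E={w↦6, x↦6}; C=[5]; D=[(∅, {x↦6}, ∅) :: (∅, ∅, [(λw. ((λq. w) 1)) :: AP])]⟩
[10] ⟨S=[5]; E={w↦6, x↦6}; C=∅; D=[(∅, {x↦6}, ∅) :: (∅, ∅, [(λw. ((λq. w) 1)) :: AP])]⟩
[11] ⟨S=[5]; E={x↦6}; C=∅; D=[(∅, ∅, [(λw. ((λq. w) 1)) :: AP])]⟩
[12] ⟨S=[5]; E=∅; C=[(λw. ((λq. w) 1)) :: AP]; D=∅⟩
[13] ⟨S=[clo(λw. ((λq. w) 1), ∅) :: 5]; E=∅; C=[AP]; D=∅⟩
[14] ⟨S=∅; E={w↦5}; C=[((λq. w) 1)]; D=[(∅, ∅, ∅)]⟩
[15] ⟨S=∅; E={w↦5}; C=[1 :: (λq. w) :: AP]; D=[(∅, ∅, ∅)]⟩
[16] ⟨S=[1]; E={w↦5}; C=[(λq. w) :: AP]; D=[(∅, ∅, ∅)]⟩
[17] ⟨S=[clo(λq. w, {w↦5}) :: 1]; E={w↦5}; C=[AP]; D=[(∅, ∅, ∅)]⟩
[18] ⟨S=∅; E={q↦1, w↦5}; C=[w]; D=[(∅, {w↦5}, ∅) :: (∅, ∅, ∅)]⟩
[19] ⟨S=[5]; E={q↦1, w↦5}; C=∅; D=[(∅, {w↦5}, ∅) :: (∅, ∅, ∅)]⟩
[20] ⟨S=[5]; E={w↦5}; C=∅; D=[(∅, ∅, ∅)]⟩
[21] ⟨S=[5]; E=∅; C=∅; D=∅⟩
→ final value 5

Answer: 5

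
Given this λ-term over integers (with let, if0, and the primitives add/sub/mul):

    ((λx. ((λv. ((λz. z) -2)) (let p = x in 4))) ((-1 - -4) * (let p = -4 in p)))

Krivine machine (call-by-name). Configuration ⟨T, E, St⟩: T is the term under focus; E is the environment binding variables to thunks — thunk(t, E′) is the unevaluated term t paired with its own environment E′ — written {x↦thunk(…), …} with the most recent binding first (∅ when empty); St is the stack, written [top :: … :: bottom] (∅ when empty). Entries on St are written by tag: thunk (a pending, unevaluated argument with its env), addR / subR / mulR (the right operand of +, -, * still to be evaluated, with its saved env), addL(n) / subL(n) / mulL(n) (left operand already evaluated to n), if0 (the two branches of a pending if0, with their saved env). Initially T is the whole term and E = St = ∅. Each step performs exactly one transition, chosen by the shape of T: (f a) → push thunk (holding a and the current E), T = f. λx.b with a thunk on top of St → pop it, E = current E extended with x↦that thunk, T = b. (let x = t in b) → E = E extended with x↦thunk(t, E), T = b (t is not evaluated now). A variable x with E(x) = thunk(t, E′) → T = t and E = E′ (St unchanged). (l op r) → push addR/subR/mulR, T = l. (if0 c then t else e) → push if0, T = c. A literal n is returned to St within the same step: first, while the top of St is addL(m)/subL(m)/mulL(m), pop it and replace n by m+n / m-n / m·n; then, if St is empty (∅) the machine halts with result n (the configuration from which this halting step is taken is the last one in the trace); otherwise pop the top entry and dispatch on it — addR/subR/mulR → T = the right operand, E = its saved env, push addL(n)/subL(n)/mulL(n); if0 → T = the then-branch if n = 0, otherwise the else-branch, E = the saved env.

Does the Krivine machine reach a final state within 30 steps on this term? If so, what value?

Answer: -2

Machine steps:
step 0: [T=((λx. ((λv. ((λz. z) -2)) (let p = x in 4))) ((-1 - -4) * (let p = -4 in p))) | E=∅ | St=∅]
step 1: [T=(λx. ((λv. ((λz. z) -2)) (let p = x in 4))) | E=∅ | St=[thunk]]
step 2: [T=((λv. ((λz. z) -2)) (let p = x in 4)) | E={x↦thunk(((-1 - -4) * (let p = -4 in p)), ∅)} | St=∅]
step 3: [T=(λv. ((λz. z) -2)) | E={x↦thunk(((-1 - -4) * (let p = -4 in p)), ∅)} | St=[thunk]]
step 4: [T=((λz. z) -2) | E={v↦thunk((let p = x in 4), {x↦thunk(((-1 - -4) * (let p = -4 in p)), ∅)}), x↦thunk(((-1 - -4) * (let p = -4 in p)), ∅)} | St=∅]
step 5: [T=(λz. z) | E={v↦thunk((let p = x in 4), {x↦thunk(((-1 - -4) * (let p = -4 in p)), ∅)}), x↦thunk(((-1 - -4) * (let p = -4 in p)), ∅)} | St=[thunk]]
step 6: [T=z | E={z↦thunk(-2, {v↦thunk((let p = x in 4), {x↦thunk(((-1 - -4) * (let p = -4 in p)), ∅)}), x↦thunk(((-1 - -4) * (let p = -4 in p)), ∅)}), v↦thunk((let p = x in 4), {x↦thunk(((-1 - -4) * (let p = -4 in p)), ∅)}), x↦thunk(((-1 - -4) * (let p = -4 in p)), ∅)} | St=∅]
step 7: [T=-2 | E={v↦thunk((let p = x in 4), {x↦thunk(((-1 - -4) * (let p = -4 in p)), ∅)}), x↦thunk(((-1 - -4) * (let p = -4 in p)), ∅)} | St=∅]
→ final value -2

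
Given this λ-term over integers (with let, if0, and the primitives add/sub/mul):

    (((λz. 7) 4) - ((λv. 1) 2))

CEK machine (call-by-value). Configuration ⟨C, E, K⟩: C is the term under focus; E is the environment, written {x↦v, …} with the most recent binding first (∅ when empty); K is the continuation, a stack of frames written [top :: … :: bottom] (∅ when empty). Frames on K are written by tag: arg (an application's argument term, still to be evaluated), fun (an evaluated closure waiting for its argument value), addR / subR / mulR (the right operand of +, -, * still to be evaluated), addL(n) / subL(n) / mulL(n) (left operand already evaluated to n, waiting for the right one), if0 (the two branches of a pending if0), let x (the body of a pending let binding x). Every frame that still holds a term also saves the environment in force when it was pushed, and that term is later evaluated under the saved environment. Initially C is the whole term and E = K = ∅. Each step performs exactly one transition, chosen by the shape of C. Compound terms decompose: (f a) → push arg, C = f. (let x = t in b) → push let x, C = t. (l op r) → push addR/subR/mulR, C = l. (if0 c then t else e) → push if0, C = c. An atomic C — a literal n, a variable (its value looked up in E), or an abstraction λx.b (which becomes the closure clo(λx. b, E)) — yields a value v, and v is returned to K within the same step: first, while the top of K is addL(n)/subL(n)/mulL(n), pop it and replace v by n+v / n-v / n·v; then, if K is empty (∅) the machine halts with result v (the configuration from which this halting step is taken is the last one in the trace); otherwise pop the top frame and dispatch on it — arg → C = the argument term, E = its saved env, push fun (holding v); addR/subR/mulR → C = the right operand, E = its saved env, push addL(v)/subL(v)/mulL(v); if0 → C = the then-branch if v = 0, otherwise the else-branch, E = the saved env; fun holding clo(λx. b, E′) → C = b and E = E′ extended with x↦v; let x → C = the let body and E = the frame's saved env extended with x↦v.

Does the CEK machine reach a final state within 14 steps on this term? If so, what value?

Answer: 6

Execution trace:
0. <C=(((λz. 7) 4) - ((λv. 1) 2)), E=∅, K=∅>
1. <C=((λz. 7) 4), E=∅, K=[subR]>
2. <C=(λz. 7), E=∅, K=[arg :: subR]>
3. <C=4, E=∅, K=[fun :: subR]>
4. <C=7, E={z↦4}, K=[subR]>
5. <C=((λv. 1) 2), E=∅, K=[subL(7)]>
6. <C=(λv. 1), E=∅, K=[arg :: subL(7)]>
7. <C=2, E=∅, K=[fun :: subL(7)]>
8. <C=1, E={v↦2}, K=[subL(7)]>
→ final value 6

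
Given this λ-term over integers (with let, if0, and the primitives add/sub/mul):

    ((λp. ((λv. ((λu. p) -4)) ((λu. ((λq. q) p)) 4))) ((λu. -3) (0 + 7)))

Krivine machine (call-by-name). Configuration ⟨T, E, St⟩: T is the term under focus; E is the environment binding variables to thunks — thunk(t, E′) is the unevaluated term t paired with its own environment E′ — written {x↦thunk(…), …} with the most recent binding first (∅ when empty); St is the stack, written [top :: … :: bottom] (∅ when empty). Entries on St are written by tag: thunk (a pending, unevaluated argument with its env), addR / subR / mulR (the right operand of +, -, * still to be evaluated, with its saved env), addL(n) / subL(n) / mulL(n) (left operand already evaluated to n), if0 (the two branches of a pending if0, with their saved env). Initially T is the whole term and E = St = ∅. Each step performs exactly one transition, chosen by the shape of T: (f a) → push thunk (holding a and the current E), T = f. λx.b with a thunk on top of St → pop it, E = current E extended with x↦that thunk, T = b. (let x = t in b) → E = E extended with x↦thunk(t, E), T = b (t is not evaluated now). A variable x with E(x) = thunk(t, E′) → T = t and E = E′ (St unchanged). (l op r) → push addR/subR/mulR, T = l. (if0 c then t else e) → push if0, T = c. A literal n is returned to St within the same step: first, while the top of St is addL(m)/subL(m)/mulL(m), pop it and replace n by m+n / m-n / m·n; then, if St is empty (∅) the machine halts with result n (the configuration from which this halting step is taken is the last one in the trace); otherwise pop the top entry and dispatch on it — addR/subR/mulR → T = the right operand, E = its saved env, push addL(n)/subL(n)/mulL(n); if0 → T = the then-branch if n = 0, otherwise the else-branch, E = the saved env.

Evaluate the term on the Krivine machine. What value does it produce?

Answer: -3

Derivation:
[0] ⟨T=((λp. ((λv. ((λu. p) -4)) ((λu. ((λq. q) p)) 4))) ((λu. -3) (0 + 7))); E=∅; St=∅⟩
[1] ⟨T=(λp. ((λv. ((λu. p) -4)) ((λu. ((λq. q) p)) 4))); E=∅; St=[thunk]⟩
[2] ⟨T=((λv. ((λu. p) -4)) ((λu. ((λq. q) p)) 4)); E={p↦thunk(((λu. -3) (0 + 7)), ∅)}; St=∅⟩
[3] ⟨T=(λv. ((λu. p) -4)); E={p↦thunk(((λu. -3) (0 + 7)), ∅)}; St=[thunk]⟩
[4] ⟨T=((λu. p) -4); E={v↦thunk(((λu. ((λq. q) p)) 4), {p↦thunk(((λu. -3) (0 + 7)), ∅)}), p↦thunk(((λu. -3) (0 + 7)), ∅)}; St=∅⟩
[5] ⟨T=(λu. p); E={v↦thunk(((λu. ((λq. q) p)) 4), {p↦thunk(((λu. -3) (0 + 7)), ∅)}), p↦thunk(((λu. -3) (0 + 7)), ∅)}; St=[thunk]⟩
[6] ⟨T=p; E={u↦thunk(-4, {v↦thunk(((λu. ((λq. q) p)) 4), {p↦thunk(((λu. -3) (0 + 7)), ∅)}), p↦thunk(((λu. -3) (0 + 7)), ∅)}), v↦thunk(((λu. ((λq. q) p)) 4), {p↦thunk(((λu. -3) (0 + 7)), ∅)}), p↦thunk(((λu. -3) (0 + 7)), ∅)}; St=∅⟩
[7] ⟨T=((λu. -3) (0 + 7)); E=∅; St=∅⟩
[8] ⟨T=(λu. -3); E=∅; St=[thunk]⟩
[9] ⟨T=-3; E={u↦thunk((0 + 7), ∅)}; St=∅⟩
→ final value -3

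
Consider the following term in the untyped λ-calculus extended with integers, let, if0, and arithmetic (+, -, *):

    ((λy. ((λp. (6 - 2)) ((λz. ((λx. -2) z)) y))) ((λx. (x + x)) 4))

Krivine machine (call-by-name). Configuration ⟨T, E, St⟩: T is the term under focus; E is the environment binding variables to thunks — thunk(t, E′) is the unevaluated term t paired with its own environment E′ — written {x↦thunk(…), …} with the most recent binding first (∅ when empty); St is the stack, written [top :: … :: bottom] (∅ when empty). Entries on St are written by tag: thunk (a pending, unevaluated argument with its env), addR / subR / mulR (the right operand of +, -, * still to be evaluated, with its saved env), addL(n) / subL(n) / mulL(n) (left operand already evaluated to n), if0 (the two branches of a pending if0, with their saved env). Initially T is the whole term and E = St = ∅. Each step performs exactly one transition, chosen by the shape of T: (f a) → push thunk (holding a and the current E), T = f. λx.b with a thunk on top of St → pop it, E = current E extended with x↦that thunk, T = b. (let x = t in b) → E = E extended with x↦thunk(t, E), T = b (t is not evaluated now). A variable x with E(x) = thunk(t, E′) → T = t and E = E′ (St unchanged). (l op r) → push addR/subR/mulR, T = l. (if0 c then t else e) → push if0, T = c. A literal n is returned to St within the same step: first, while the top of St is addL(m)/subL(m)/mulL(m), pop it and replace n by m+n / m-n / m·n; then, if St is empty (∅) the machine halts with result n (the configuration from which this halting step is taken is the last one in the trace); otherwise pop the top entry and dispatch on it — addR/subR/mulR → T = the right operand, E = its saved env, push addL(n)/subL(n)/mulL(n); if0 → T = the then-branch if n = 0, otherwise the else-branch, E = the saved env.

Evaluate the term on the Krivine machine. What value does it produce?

step 0: [T=((λy. ((λp. (6 - 2)) ((λz. ((λx. -2) z)) y))) ((λx. (x + x)) 4)) | E=∅ | St=∅]
step 1: [T=(λy. ((λp. (6 - 2)) ((λz. ((λx. -2) z)) y))) | E=∅ | St=[thunk]]
step 2: [T=((λp. (6 - 2)) ((λz. ((λx. -2) z)) y)) | E={y↦thunk(((λx. (x + x)) 4), ∅)} | St=∅]
step 3: [T=(λp. (6 - 2)) | E={y↦thunk(((λx. (x + x)) 4), ∅)} | St=[thunk]]
step 4: [T=(6 - 2) | E={p↦thunk(((λz. ((λx. -2) z)) y), {y↦thunk(((λx. (x + x)) 4), ∅)}), y↦thunk(((λx. (x + x)) 4), ∅)} | St=∅]
step 5: [T=6 | E={p↦thunk(((λz. ((λx. -2) z)) y), {y↦thunk(((λx. (x + x)) 4), ∅)}), y↦thunk(((λx. (x + x)) 4), ∅)} | St=[subR]]
step 6: [T=2 | E={p↦thunk(((λz. ((λx. -2) z)) y), {y↦thunk(((λx. (x + x)) 4), ∅)}), y↦thunk(((λx. (x + x)) 4), ∅)} | St=[subL(6)]]
→ final value 4

Answer: 4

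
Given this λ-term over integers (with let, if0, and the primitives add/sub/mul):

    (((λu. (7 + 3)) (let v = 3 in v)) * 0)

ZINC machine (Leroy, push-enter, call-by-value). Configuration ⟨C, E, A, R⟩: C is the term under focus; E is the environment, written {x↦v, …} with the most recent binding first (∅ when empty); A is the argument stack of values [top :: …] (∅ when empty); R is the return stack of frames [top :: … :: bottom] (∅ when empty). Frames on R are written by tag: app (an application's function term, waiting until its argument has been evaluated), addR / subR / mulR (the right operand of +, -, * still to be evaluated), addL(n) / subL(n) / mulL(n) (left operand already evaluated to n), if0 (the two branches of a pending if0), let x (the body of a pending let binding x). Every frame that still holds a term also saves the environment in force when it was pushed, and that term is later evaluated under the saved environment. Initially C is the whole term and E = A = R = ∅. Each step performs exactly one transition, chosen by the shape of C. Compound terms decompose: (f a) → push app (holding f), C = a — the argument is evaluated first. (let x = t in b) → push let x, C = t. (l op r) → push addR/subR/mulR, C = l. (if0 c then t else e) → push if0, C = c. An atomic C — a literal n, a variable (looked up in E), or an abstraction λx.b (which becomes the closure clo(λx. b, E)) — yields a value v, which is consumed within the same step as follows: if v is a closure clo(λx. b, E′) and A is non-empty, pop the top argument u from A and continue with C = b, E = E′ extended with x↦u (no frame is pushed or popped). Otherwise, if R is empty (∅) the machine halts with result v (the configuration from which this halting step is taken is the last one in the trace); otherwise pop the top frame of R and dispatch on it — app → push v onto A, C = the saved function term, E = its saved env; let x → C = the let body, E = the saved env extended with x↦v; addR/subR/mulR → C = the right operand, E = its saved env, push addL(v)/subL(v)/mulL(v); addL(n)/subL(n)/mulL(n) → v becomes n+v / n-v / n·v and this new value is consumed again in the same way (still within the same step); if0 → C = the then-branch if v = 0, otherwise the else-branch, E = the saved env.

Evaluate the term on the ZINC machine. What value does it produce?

[0] ⟨C=(((λu. (7 + 3)) (let v = 3 in v)) * 0); E=∅; A=∅; R=∅⟩
[1] ⟨C=((λu. (7 + 3)) (let v = 3 in v)); E=∅; A=∅; R=[mulR]⟩
[2] ⟨C=(let v = 3 in v); E=∅; A=∅; R=[app :: mulR]⟩
[3] ⟨C=3; E=∅; A=∅; R=[let v :: app :: mulR]⟩
[4] ⟨C=v; E={v↦3}; A=∅; R=[app :: mulR]⟩
[5] ⟨C=(λu. (7 + 3)); E=∅; A=[3]; R=[mulR]⟩
[6] ⟨C=(7 + 3); E={u↦3}; A=∅; R=[mulR]⟩
[7] ⟨C=7; E={u↦3}; A=∅; R=[addR :: mulR]⟩
[8] ⟨C=3; E={u↦3}; A=∅; R=[addL(7) :: mulR]⟩
[9] ⟨C=0; E=∅; A=∅; R=[mulL(10)]⟩
→ final value 0

Answer: 0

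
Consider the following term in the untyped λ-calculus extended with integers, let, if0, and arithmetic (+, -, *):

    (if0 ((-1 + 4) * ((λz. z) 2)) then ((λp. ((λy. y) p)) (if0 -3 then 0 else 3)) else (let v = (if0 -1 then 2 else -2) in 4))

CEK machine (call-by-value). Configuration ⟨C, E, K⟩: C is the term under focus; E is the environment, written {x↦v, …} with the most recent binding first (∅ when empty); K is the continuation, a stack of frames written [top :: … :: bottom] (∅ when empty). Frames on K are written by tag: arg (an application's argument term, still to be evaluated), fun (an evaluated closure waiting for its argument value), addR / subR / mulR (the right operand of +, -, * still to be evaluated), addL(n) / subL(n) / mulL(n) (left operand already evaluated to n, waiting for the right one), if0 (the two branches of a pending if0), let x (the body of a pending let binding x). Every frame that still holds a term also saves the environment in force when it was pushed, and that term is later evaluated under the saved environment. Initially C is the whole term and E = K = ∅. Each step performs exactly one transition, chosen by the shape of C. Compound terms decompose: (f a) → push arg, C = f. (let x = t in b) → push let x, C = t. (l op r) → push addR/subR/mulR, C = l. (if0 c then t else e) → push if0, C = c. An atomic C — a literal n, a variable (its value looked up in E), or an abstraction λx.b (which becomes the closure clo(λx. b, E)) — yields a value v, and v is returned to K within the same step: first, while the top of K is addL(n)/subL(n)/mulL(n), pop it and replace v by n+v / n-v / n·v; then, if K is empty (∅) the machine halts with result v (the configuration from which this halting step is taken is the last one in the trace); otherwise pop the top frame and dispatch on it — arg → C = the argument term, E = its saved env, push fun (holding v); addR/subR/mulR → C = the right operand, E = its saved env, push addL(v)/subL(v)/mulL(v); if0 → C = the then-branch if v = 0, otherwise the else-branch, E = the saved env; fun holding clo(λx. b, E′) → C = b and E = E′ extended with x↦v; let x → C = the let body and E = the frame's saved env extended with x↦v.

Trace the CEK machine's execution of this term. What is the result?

t=0: [C=(if0 ((-1 + 4) * ((λz. z) 2)) then ((λp. ((λy. y) p)) (if0 -3 then 0 else 3)) else (let v = (if0 -1 then 2 else -2) in 4)) | E=∅ | K=∅]
t=1: [C=((-1 + 4) * ((λz. z) 2)) | E=∅ | K=[if0]]
t=2: [C=(-1 + 4) | E=∅ | K=[mulR :: if0]]
t=3: [C=-1 | E=∅ | K=[addR :: mulR :: if0]]
t=4: [C=4 | E=∅ | K=[addL(-1) :: mulR :: if0]]
t=5: [C=((λz. z) 2) | E=∅ | K=[mulL(3) :: if0]]
t=6: [C=(λz. z) | E=∅ | K=[arg :: mulL(3) :: if0]]
t=7: [C=2 | E=∅ | K=[fun :: mulL(3) :: if0]]
t=8: [C=z | E={z↦2} | K=[mulL(3) :: if0]]
t=9: [C=(let v = (if0 -1 then 2 else -2) in 4) | E=∅ | K=∅]
t=10: [C=(if0 -1 then 2 else -2) | E=∅ | K=[let v]]
t=11: [C=-1 | E=∅ | K=[if0 :: let v]]
t=12: [C=-2 | E=∅ | K=[let v]]
t=13: [C=4 | E={v↦-2} | K=∅]
→ final value 4

Answer: 4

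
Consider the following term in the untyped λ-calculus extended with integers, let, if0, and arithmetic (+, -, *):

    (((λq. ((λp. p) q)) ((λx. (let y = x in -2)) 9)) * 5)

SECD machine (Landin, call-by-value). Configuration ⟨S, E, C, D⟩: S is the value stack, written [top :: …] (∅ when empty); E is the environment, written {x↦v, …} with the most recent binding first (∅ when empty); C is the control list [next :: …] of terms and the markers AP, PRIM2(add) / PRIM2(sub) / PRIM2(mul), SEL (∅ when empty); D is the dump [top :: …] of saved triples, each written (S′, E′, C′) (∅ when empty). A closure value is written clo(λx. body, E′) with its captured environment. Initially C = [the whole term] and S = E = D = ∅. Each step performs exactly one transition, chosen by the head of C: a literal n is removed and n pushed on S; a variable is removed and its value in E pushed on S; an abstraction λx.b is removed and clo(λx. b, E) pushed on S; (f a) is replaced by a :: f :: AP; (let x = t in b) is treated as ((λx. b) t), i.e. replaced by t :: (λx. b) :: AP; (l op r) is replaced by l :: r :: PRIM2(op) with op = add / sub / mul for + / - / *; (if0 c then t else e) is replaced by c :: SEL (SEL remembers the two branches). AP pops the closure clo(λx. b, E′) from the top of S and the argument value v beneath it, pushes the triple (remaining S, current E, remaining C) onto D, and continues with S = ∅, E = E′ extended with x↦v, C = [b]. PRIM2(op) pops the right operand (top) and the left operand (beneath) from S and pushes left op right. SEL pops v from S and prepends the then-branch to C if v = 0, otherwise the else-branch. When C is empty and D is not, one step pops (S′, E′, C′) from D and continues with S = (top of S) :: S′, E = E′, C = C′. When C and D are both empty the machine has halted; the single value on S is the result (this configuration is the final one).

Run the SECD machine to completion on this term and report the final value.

Answer: -10

Execution trace:
step 0: ⟨S=∅; E=∅; C=[(((λq. ((λp. p) q)) ((λx. (let y = x in -2)) 9)) * 5)]; D=∅⟩
step 1: ⟨S=∅; E=∅; C=[((λq. ((λp. p) q)) ((λx. (let y = x in -2)) 9)) :: 5 :: PRIM2(mul)]; D=∅⟩
step 2: ⟨S=∅; E=∅; C=[((λx. (let y = x in -2)) 9) :: (λq. ((λp. p) q)) :: AP :: 5 :: PRIM2(mul)]; D=∅⟩
step 3: ⟨S=∅; E=∅; C=[9 :: (λx. (let y = x in -2)) :: AP :: (λq. ((λp. p) q)) :: AP :: 5 :: PRIM2(mul)]; D=∅⟩
step 4: ⟨S=[9]; E=∅; C=[(λx. (let y = x in -2)) :: AP :: (λq. ((λp. p) q)) :: AP :: 5 :: PRIM2(mul)]; D=∅⟩
step 5: ⟨S=[clo(λx. (let y = x in -2), ∅) :: 9]; E=∅; C=[AP :: (λq. ((λp. p) q)) :: AP :: 5 :: PRIM2(mul)]; D=∅⟩
step 6: ⟨S=∅; E={x↦9}; C=[(let y = x in -2)]; D=[(∅, ∅, [(λq. ((λp. p) q)) :: AP :: 5 :: PRIM2(mul)])]⟩
step 7: ⟨S=∅; E={x↦9}; C=[x :: (λy. -2) :: AP]; D=[(∅, ∅, [(λq. ((λp. p) q)) :: AP :: 5 :: PRIM2(mul)])]⟩
step 8: ⟨S=[9]; E={x↦9}; C=[(λy. -2) :: AP]; D=[(∅, ∅, [(λq. ((λp. p) q)) :: AP :: 5 :: PRIM2(mul)])]⟩
step 9: ⟨S=[clo(λy. -2, {x↦9}) :: 9]; E={x↦9}; C=[AP]; D=[(∅, ∅, [(λq. ((λp. p) q)) :: AP :: 5 :: PRIM2(mul)])]⟩
step 10: ⟨S=∅; E={y↦9, x↦9}; C=[-2]; D=[(∅, {x↦9}, ∅) :: (∅, ∅, [(λq. ((λp. p) q)) :: AP :: 5 :: PRIM2(mul)])]⟩
step 11: ⟨S=[-2]; E={y↦9, x↦9}; C=∅; D=[(∅, {x↦9}, ∅) :: (∅, ∅, [(λq. ((λp. p) q)) :: AP :: 5 :: PRIM2(mul)])]⟩
step 12: ⟨S=[-2]; E={x↦9}; C=∅; D=[(∅, ∅, [(λq. ((λp. p) q)) :: AP :: 5 :: PRIM2(mul)])]⟩
step 13: ⟨S=[-2]; E=∅; C=[(λq. ((λp. p) q)) :: AP :: 5 :: PRIM2(mul)]; D=∅⟩
step 14: ⟨S=[clo(λq. ((λp. p) q), ∅) :: -2]; E=∅; C=[AP :: 5 :: PRIM2(mul)]; D=∅⟩
step 15: ⟨S=∅; E={q↦-2}; C=[((λp. p) q)]; D=[(∅, ∅, [5 :: PRIM2(mul)])]⟩
step 16: ⟨S=∅; E={q↦-2}; C=[q :: (λp. p) :: AP]; D=[(∅, ∅, [5 :: PRIM2(mul)])]⟩
step 17: ⟨S=[-2]; E={q↦-2}; C=[(λp. p) :: AP]; D=[(∅, ∅, [5 :: PRIM2(mul)])]⟩
step 18: ⟨S=[clo(λp. p, {q↦-2}) :: -2]; E={q↦-2}; C=[AP]; D=[(∅, ∅, [5 :: PRIM2(mul)])]⟩
step 19: ⟨S=∅; E={p↦-2, q↦-2}; C=[p]; D=[(∅, {q↦-2}, ∅) :: (∅, ∅, [5 :: PRIM2(mul)])]⟩
step 20: ⟨S=[-2]; E={p↦-2, q↦-2}; C=∅; D=[(∅, {q↦-2}, ∅) :: (∅, ∅, [5 :: PRIM2(mul)])]⟩
step 21: ⟨S=[-2]; E={q↦-2}; C=∅; D=[(∅, ∅, [5 :: PRIM2(mul)])]⟩
step 22: ⟨S=[-2]; E=∅; C=[5 :: PRIM2(mul)]; D=∅⟩
step 23: ⟨S=[5 :: -2]; E=∅; C=[PRIM2(mul)]; D=∅⟩
step 24: ⟨S=[-10]; E=∅; C=∅; D=∅⟩
→ final value -10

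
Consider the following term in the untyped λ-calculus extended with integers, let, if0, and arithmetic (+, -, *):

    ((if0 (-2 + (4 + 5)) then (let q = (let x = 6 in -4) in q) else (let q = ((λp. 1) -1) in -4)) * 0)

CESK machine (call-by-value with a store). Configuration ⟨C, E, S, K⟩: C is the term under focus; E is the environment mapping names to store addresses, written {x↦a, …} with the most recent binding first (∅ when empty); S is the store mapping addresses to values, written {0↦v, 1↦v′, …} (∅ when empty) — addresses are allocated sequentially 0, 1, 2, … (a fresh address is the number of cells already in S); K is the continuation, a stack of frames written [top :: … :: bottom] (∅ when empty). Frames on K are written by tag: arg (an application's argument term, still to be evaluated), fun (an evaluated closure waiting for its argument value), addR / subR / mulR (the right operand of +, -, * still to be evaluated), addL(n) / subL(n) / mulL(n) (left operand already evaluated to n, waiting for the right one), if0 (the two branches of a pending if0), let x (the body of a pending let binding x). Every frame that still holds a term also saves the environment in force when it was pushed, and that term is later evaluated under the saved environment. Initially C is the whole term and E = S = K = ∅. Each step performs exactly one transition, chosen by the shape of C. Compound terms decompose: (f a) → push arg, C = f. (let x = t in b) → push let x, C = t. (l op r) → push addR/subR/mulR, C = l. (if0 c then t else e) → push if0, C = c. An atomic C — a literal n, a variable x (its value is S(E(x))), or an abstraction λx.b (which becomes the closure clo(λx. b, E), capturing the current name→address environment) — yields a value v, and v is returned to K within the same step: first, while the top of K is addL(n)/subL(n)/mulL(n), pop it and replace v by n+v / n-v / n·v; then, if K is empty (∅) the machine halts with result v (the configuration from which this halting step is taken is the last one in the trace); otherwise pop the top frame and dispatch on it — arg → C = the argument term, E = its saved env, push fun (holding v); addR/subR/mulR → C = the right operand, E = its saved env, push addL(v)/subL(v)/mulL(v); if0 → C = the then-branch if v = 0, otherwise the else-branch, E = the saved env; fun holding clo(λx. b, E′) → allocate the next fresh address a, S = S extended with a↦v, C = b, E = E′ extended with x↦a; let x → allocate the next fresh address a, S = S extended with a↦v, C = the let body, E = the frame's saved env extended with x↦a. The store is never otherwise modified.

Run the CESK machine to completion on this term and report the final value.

Answer: 0

Derivation:
[0] <C=((if0 (-2 + (4 + 5)) then (let q = (let x = 6 in -4) in q) else (let q = ((λp. 1) -1) in -4)) * 0), E=∅, S=∅, K=∅>
[1] <C=(if0 (-2 + (4 + 5)) then (let q = (let x = 6 in -4) in q) else (let q = ((λp. 1) -1) in -4)), E=∅, S=∅, K=[mulR]>
[2] <C=(-2 + (4 + 5)), E=∅, S=∅, K=[if0 :: mulR]>
[3] <C=-2, E=∅, S=∅, K=[addR :: if0 :: mulR]>
[4] <C=(4 + 5), E=∅, S=∅, K=[addL(-2) :: if0 :: mulR]>
[5] <C=4, E=∅, S=∅, K=[addR :: addL(-2) :: if0 :: mulR]>
[6] <C=5, E=∅, S=∅, K=[addL(4) :: addL(-2) :: if0 :: mulR]>
[7] <C=(let q = ((λp. 1) -1) in -4), E=∅, S=∅, K=[mulR]>
[8] <C=((λp. 1) -1), E=∅, S=∅, K=[let q :: mulR]>
[9] <C=(λp. 1), E=∅, S=∅, K=[arg :: let q :: mulR]>
[10] <C=-1, E=∅, S=∅, K=[fun :: let q :: mulR]>
[11] <C=1, E={p↦0}, S={0↦-1}, K=[let q :: mulR]>
[12] <C=-4, E={q↦1}, S={0↦-1, 1↦1}, K=[mulR]>
[13] <C=0, E=∅, S={0↦-1, 1↦1}, K=[mulL(-4)]>
→ final value 0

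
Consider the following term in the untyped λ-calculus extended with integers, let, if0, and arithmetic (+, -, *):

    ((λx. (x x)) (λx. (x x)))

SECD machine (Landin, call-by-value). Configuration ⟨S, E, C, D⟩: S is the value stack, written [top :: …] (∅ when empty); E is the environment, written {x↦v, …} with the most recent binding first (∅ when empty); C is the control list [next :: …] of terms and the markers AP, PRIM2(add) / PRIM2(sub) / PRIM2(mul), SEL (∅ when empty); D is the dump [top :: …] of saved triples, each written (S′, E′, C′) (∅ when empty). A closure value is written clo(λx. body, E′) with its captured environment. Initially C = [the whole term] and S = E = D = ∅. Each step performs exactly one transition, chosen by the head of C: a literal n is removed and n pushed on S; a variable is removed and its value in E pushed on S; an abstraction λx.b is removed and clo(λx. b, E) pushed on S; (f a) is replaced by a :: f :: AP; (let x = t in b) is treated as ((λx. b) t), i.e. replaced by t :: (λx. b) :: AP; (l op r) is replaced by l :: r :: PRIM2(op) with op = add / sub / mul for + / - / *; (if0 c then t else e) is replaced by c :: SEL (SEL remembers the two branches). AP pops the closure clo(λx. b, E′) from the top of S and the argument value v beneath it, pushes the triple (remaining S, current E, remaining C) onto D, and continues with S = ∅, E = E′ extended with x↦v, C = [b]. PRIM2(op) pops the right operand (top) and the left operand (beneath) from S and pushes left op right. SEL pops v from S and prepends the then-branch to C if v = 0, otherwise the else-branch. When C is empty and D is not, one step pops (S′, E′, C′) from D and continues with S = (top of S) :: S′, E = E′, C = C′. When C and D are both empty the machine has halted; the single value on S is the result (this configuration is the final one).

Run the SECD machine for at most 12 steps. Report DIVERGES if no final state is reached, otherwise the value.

Answer: DIVERGES (no final state within 12 steps)

Machine steps:
0. [S=∅ | E=∅ | C=[((λx. (x x)) (λx. (x x)))] | D=∅]
1. [S=∅ | E=∅ | C=[(λx. (x x)) :: (λx. (x x)) :: AP] | D=∅]
2. [S=[clo(λx. (x x), ∅)] | E=∅ | C=[(λx. (x x)) :: AP] | D=∅]
3. [S=[clo(λx. (x x), ∅) :: clo(λx. (x x), ∅)] | E=∅ | C=[AP] | D=∅]
4. [S=∅ | E={x↦clo(λx. (x x), ∅)} | C=[(x x)] | D=[(∅, ∅, ∅)]]
5. [S=∅ | E={x↦clo(λx. (x x), ∅)} | C=[x :: x :: AP] | D=[(∅, ∅, ∅)]]
6. [S=[clo(λx. (x x), ∅)] | E={x↦clo(λx. (x x), ∅)} | C=[x :: AP] | D=[(∅, ∅, ∅)]]
7. [S=[clo(λx. (x x), ∅) :: clo(λx. (x x), ∅)] | E={x↦clo(λx. (x x), ∅)} | C=[AP] | D=[(∅, ∅, ∅)]]
8. [S=∅ | E={x↦clo(λx. (x x), ∅)} | C=[(x x)] | D=[(∅, {x↦clo(λx. (x x), ∅)}, ∅) :: (∅, ∅, ∅)]]
9. [S=∅ | E={x↦clo(λx. (x x), ∅)} | C=[x :: x :: AP] | D=[(∅, {x↦clo(λx. (x x), ∅)}, ∅) :: (∅, ∅, ∅)]]
10. [S=[clo(λx. (x x), ∅)] | E={x↦clo(λx. (x x), ∅)} | C=[x :: AP] | D=[(∅, {x↦clo(λx. (x x), ∅)}, ∅) :: (∅, ∅, ∅)]]
11. [S=[clo(λx. (x x), ∅) :: clo(λx. (x x), ∅)] | E={x↦clo(λx. (x x), ∅)} | C=[AP] | D=[(∅, {x↦clo(λx. (x x), ∅)}, ∅) :: (∅, ∅, ∅)]]
12. [S=∅ | E={x↦clo(λx. (x x), ∅)} | C=[(x x)] | D=[(∅, {x↦clo(λx. (x x), ∅)}, ∅) :: (∅, {x↦clo(λx. (x x), ∅)}, ∅) :: (∅, ∅, ∅)]]
→ 12 transitions taken and the configuration is still not final: no result within 12 steps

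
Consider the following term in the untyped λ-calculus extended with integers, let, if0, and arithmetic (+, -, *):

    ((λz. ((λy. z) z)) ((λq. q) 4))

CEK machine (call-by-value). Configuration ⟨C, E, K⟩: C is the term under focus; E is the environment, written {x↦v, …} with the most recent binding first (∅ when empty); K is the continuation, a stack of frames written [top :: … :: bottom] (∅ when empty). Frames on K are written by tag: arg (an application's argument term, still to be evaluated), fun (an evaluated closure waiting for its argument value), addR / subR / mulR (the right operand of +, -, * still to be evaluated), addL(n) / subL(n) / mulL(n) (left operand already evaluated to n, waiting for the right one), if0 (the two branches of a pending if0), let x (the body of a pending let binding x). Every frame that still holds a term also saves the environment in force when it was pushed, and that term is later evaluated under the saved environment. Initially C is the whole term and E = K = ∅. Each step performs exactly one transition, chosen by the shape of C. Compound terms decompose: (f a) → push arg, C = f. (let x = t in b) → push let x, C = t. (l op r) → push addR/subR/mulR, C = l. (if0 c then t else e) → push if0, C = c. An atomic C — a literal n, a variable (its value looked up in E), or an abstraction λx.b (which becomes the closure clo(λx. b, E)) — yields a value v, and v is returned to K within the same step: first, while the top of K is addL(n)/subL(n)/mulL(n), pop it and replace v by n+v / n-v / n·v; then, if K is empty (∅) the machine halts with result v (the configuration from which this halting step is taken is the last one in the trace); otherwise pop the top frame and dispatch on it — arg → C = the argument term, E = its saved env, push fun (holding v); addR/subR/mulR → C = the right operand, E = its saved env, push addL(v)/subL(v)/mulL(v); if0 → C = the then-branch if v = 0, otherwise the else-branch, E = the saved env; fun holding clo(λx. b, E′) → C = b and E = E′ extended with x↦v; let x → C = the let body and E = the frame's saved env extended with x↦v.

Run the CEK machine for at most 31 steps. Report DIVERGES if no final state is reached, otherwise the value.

t=0: <C=((λz. ((λy. z) z)) ((λq. q) 4)), E=∅, K=∅>
t=1: <C=(λz. ((λy. z) z)), E=∅, K=[arg]>
t=2: <C=((λq. q) 4), E=∅, K=[fun]>
t=3: <C=(λq. q), E=∅, K=[arg :: fun]>
t=4: <C=4, E=∅, K=[fun :: fun]>
t=5: <C=q, E={q↦4}, K=[fun]>
t=6: <C=((λy. z) z), E={z↦4}, K=∅>
t=7: <C=(λy. z), E={z↦4}, K=[arg]>
t=8: <C=z, E={z↦4}, K=[fun]>
t=9: <C=z, E={y↦4, z↦4}, K=∅>
→ final value 4

Answer: 4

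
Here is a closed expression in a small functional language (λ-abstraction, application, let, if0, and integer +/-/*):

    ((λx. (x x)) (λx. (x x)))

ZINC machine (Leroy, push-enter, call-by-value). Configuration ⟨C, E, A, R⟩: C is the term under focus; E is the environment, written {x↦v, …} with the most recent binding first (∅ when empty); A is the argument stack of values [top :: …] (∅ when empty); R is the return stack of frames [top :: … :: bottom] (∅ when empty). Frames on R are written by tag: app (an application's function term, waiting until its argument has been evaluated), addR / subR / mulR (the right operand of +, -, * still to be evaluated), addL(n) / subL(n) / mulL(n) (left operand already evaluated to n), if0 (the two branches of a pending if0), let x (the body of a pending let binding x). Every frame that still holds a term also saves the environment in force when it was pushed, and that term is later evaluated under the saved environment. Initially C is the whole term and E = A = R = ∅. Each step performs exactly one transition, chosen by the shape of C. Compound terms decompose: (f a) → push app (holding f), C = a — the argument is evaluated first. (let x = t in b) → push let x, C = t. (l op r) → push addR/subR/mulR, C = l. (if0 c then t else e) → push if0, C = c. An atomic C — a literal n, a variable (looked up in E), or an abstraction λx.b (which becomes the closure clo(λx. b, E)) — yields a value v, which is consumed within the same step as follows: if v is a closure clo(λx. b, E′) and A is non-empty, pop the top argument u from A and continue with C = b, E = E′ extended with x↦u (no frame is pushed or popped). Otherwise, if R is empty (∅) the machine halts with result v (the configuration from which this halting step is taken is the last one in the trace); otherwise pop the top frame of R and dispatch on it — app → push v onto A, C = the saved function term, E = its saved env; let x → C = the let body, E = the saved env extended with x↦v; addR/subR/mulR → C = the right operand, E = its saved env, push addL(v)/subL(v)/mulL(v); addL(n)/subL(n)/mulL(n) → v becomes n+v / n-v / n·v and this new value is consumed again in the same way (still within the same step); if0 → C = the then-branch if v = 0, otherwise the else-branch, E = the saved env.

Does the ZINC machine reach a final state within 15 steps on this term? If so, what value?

[0] [C=((λx. (x x)) (λx. (x x))) | E=∅ | A=∅ | R=∅]
[1] [C=(λx. (x x)) | E=∅ | A=∅ | R=[app]]
[2] [C=(λx. (x x)) | E=∅ | A=[clo(λx. (x x), ∅)] | R=∅]
[3] [C=(x x) | E={x↦clo(λx. (x x), ∅)} | A=∅ | R=∅]
[4] [C=x | E={x↦clo(λx. (x x), ∅)} | A=∅ | R=[app]]
[5] [C=x | E={x↦clo(λx. (x x), ∅)} | A=[clo(λx. (x x), ∅)] | R=∅]
… configuration repeats with period 3 (steps 3–5 recur indefinitely) …

Answer: DIVERGES (no final state within 15 steps)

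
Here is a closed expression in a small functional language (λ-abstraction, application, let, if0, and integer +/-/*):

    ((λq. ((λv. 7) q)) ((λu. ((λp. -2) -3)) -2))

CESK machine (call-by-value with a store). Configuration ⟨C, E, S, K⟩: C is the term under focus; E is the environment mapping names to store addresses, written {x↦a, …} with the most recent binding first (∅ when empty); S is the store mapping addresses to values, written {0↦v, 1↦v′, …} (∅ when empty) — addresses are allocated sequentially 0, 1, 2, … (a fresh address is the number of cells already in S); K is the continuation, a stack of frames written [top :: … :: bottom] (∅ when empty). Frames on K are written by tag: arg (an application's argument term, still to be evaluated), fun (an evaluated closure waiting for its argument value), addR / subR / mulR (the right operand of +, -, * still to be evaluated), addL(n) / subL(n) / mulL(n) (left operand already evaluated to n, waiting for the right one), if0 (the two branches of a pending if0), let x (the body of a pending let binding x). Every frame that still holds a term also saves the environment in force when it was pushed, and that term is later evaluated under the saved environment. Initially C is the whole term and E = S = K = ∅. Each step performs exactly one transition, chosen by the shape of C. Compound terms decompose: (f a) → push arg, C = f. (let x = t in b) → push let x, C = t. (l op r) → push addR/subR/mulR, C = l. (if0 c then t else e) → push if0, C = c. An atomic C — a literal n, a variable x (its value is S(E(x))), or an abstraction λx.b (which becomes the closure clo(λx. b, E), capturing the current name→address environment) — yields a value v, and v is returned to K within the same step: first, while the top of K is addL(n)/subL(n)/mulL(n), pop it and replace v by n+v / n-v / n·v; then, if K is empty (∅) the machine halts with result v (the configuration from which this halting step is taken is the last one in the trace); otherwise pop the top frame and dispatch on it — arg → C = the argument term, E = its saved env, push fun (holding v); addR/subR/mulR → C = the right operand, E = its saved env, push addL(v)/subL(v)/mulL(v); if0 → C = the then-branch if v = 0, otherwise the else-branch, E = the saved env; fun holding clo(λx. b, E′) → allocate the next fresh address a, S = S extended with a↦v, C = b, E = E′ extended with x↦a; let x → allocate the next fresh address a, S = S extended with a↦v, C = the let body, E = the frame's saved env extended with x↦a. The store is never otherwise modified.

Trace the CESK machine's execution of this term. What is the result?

step 0: ⟨C=((λq. ((λv. 7) q)) ((λu. ((λp. -2) -3)) -2)); E=∅; S=∅; K=∅⟩
step 1: ⟨C=(λq. ((λv. 7) q)); E=∅; S=∅; K=[arg]⟩
step 2: ⟨C=((λu. ((λp. -2) -3)) -2); E=∅; S=∅; K=[fun]⟩
step 3: ⟨C=(λu. ((λp. -2) -3)); E=∅; S=∅; K=[arg :: fun]⟩
step 4: ⟨C=-2; E=∅; S=∅; K=[fun :: fun]⟩
step 5: ⟨C=((λp. -2) -3); E={u↦0}; S={0↦-2}; K=[fun]⟩
step 6: ⟨C=(λp. -2); E={u↦0}; S={0↦-2}; K=[arg :: fun]⟩
step 7: ⟨C=-3; E={u↦0}; S={0↦-2}; K=[fun :: fun]⟩
step 8: ⟨C=-2; E={p↦1, u↦0}; S={0↦-2, 1↦-3}; K=[fun]⟩
step 9: ⟨C=((λv. 7) q); E={q↦2}; S={0↦-2, 1↦-3, 2↦-2}; K=∅⟩
step 10: ⟨C=(λv. 7); E={q↦2}; S={0↦-2, 1↦-3, 2↦-2}; K=[arg]⟩
step 11: ⟨C=q; E={q↦2}; S={0↦-2, 1↦-3, 2↦-2}; K=[fun]⟩
step 12: ⟨C=7; E={v↦3, q↦2}; S={0↦-2, 1↦-3, 2↦-2, 3↦-2}; K=∅⟩
→ final value 7

Answer: 7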